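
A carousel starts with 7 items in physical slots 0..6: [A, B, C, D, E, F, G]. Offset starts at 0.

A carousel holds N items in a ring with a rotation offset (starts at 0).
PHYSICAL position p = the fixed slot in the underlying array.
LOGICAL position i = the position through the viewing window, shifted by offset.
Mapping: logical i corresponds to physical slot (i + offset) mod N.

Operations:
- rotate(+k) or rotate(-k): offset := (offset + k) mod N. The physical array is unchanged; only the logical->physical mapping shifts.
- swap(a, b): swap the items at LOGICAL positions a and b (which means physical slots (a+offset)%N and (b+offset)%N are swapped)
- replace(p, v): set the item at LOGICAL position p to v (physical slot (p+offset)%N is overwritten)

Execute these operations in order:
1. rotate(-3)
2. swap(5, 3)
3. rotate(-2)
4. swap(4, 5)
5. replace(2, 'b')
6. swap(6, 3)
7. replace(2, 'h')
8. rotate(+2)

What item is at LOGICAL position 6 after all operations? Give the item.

Answer: D

Derivation:
After op 1 (rotate(-3)): offset=4, physical=[A,B,C,D,E,F,G], logical=[E,F,G,A,B,C,D]
After op 2 (swap(5, 3)): offset=4, physical=[C,B,A,D,E,F,G], logical=[E,F,G,C,B,A,D]
After op 3 (rotate(-2)): offset=2, physical=[C,B,A,D,E,F,G], logical=[A,D,E,F,G,C,B]
After op 4 (swap(4, 5)): offset=2, physical=[G,B,A,D,E,F,C], logical=[A,D,E,F,C,G,B]
After op 5 (replace(2, 'b')): offset=2, physical=[G,B,A,D,b,F,C], logical=[A,D,b,F,C,G,B]
After op 6 (swap(6, 3)): offset=2, physical=[G,F,A,D,b,B,C], logical=[A,D,b,B,C,G,F]
After op 7 (replace(2, 'h')): offset=2, physical=[G,F,A,D,h,B,C], logical=[A,D,h,B,C,G,F]
After op 8 (rotate(+2)): offset=4, physical=[G,F,A,D,h,B,C], logical=[h,B,C,G,F,A,D]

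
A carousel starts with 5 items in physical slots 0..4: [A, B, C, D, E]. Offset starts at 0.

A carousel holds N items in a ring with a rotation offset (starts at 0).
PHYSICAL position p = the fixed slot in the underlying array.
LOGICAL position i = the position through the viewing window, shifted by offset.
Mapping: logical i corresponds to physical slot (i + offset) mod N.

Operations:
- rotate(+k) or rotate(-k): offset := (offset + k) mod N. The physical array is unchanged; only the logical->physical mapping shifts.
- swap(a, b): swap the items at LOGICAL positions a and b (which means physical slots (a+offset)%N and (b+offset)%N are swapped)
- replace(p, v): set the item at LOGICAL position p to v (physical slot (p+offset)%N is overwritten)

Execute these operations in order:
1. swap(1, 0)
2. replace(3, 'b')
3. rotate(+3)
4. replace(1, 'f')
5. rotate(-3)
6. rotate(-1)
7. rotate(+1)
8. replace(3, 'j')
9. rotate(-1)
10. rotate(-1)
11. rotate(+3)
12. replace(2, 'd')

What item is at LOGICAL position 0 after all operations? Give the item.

After op 1 (swap(1, 0)): offset=0, physical=[B,A,C,D,E], logical=[B,A,C,D,E]
After op 2 (replace(3, 'b')): offset=0, physical=[B,A,C,b,E], logical=[B,A,C,b,E]
After op 3 (rotate(+3)): offset=3, physical=[B,A,C,b,E], logical=[b,E,B,A,C]
After op 4 (replace(1, 'f')): offset=3, physical=[B,A,C,b,f], logical=[b,f,B,A,C]
After op 5 (rotate(-3)): offset=0, physical=[B,A,C,b,f], logical=[B,A,C,b,f]
After op 6 (rotate(-1)): offset=4, physical=[B,A,C,b,f], logical=[f,B,A,C,b]
After op 7 (rotate(+1)): offset=0, physical=[B,A,C,b,f], logical=[B,A,C,b,f]
After op 8 (replace(3, 'j')): offset=0, physical=[B,A,C,j,f], logical=[B,A,C,j,f]
After op 9 (rotate(-1)): offset=4, physical=[B,A,C,j,f], logical=[f,B,A,C,j]
After op 10 (rotate(-1)): offset=3, physical=[B,A,C,j,f], logical=[j,f,B,A,C]
After op 11 (rotate(+3)): offset=1, physical=[B,A,C,j,f], logical=[A,C,j,f,B]
After op 12 (replace(2, 'd')): offset=1, physical=[B,A,C,d,f], logical=[A,C,d,f,B]

Answer: A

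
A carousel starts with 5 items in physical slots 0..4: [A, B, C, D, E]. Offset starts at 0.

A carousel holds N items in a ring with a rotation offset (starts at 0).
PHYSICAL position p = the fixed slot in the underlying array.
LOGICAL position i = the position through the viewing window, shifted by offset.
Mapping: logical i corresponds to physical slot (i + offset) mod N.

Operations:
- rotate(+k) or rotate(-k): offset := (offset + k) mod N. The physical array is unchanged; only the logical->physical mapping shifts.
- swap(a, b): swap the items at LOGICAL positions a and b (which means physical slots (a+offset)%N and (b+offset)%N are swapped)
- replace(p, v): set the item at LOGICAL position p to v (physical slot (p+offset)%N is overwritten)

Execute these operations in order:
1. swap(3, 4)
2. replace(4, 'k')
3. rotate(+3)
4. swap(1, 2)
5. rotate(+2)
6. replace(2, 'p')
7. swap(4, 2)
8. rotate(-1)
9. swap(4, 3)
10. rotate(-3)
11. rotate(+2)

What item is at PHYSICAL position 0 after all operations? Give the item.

After op 1 (swap(3, 4)): offset=0, physical=[A,B,C,E,D], logical=[A,B,C,E,D]
After op 2 (replace(4, 'k')): offset=0, physical=[A,B,C,E,k], logical=[A,B,C,E,k]
After op 3 (rotate(+3)): offset=3, physical=[A,B,C,E,k], logical=[E,k,A,B,C]
After op 4 (swap(1, 2)): offset=3, physical=[k,B,C,E,A], logical=[E,A,k,B,C]
After op 5 (rotate(+2)): offset=0, physical=[k,B,C,E,A], logical=[k,B,C,E,A]
After op 6 (replace(2, 'p')): offset=0, physical=[k,B,p,E,A], logical=[k,B,p,E,A]
After op 7 (swap(4, 2)): offset=0, physical=[k,B,A,E,p], logical=[k,B,A,E,p]
After op 8 (rotate(-1)): offset=4, physical=[k,B,A,E,p], logical=[p,k,B,A,E]
After op 9 (swap(4, 3)): offset=4, physical=[k,B,E,A,p], logical=[p,k,B,E,A]
After op 10 (rotate(-3)): offset=1, physical=[k,B,E,A,p], logical=[B,E,A,p,k]
After op 11 (rotate(+2)): offset=3, physical=[k,B,E,A,p], logical=[A,p,k,B,E]

Answer: k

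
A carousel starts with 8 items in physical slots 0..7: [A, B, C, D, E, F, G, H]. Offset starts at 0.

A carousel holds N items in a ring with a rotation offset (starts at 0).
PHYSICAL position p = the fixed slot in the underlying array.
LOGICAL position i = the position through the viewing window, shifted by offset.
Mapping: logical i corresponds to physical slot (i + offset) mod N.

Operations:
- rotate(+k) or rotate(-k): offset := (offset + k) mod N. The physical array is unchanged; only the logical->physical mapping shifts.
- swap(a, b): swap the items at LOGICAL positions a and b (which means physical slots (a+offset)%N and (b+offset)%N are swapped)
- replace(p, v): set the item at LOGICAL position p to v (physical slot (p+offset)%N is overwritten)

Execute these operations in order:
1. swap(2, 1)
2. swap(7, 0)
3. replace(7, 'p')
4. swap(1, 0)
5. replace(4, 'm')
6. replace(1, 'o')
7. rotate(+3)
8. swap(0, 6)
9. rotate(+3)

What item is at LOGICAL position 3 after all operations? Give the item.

After op 1 (swap(2, 1)): offset=0, physical=[A,C,B,D,E,F,G,H], logical=[A,C,B,D,E,F,G,H]
After op 2 (swap(7, 0)): offset=0, physical=[H,C,B,D,E,F,G,A], logical=[H,C,B,D,E,F,G,A]
After op 3 (replace(7, 'p')): offset=0, physical=[H,C,B,D,E,F,G,p], logical=[H,C,B,D,E,F,G,p]
After op 4 (swap(1, 0)): offset=0, physical=[C,H,B,D,E,F,G,p], logical=[C,H,B,D,E,F,G,p]
After op 5 (replace(4, 'm')): offset=0, physical=[C,H,B,D,m,F,G,p], logical=[C,H,B,D,m,F,G,p]
After op 6 (replace(1, 'o')): offset=0, physical=[C,o,B,D,m,F,G,p], logical=[C,o,B,D,m,F,G,p]
After op 7 (rotate(+3)): offset=3, physical=[C,o,B,D,m,F,G,p], logical=[D,m,F,G,p,C,o,B]
After op 8 (swap(0, 6)): offset=3, physical=[C,D,B,o,m,F,G,p], logical=[o,m,F,G,p,C,D,B]
After op 9 (rotate(+3)): offset=6, physical=[C,D,B,o,m,F,G,p], logical=[G,p,C,D,B,o,m,F]

Answer: D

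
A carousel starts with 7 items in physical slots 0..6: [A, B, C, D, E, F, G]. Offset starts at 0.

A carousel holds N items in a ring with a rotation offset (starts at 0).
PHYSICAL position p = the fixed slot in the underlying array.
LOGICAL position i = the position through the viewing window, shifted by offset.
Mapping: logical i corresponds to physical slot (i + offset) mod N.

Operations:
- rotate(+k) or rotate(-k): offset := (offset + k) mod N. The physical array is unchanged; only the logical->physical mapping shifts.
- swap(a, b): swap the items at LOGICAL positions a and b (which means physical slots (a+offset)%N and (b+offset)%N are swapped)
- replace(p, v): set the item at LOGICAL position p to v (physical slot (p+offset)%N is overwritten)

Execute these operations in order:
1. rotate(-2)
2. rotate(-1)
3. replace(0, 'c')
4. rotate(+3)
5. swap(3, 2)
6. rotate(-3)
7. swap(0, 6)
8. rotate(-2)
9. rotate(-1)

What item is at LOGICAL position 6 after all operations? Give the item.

Answer: A

Derivation:
After op 1 (rotate(-2)): offset=5, physical=[A,B,C,D,E,F,G], logical=[F,G,A,B,C,D,E]
After op 2 (rotate(-1)): offset=4, physical=[A,B,C,D,E,F,G], logical=[E,F,G,A,B,C,D]
After op 3 (replace(0, 'c')): offset=4, physical=[A,B,C,D,c,F,G], logical=[c,F,G,A,B,C,D]
After op 4 (rotate(+3)): offset=0, physical=[A,B,C,D,c,F,G], logical=[A,B,C,D,c,F,G]
After op 5 (swap(3, 2)): offset=0, physical=[A,B,D,C,c,F,G], logical=[A,B,D,C,c,F,G]
After op 6 (rotate(-3)): offset=4, physical=[A,B,D,C,c,F,G], logical=[c,F,G,A,B,D,C]
After op 7 (swap(0, 6)): offset=4, physical=[A,B,D,c,C,F,G], logical=[C,F,G,A,B,D,c]
After op 8 (rotate(-2)): offset=2, physical=[A,B,D,c,C,F,G], logical=[D,c,C,F,G,A,B]
After op 9 (rotate(-1)): offset=1, physical=[A,B,D,c,C,F,G], logical=[B,D,c,C,F,G,A]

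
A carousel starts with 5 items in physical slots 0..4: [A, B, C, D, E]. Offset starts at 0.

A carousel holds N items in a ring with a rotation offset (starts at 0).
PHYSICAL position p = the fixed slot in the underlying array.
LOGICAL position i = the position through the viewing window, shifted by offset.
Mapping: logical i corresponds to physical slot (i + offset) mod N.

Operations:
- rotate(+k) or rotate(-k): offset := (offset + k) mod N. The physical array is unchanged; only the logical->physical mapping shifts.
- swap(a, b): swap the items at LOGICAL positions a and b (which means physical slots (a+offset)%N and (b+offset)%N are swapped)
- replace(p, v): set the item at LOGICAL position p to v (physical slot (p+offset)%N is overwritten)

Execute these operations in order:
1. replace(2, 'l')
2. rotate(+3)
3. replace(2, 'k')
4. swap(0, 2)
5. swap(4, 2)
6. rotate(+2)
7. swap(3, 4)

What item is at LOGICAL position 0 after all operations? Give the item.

Answer: l

Derivation:
After op 1 (replace(2, 'l')): offset=0, physical=[A,B,l,D,E], logical=[A,B,l,D,E]
After op 2 (rotate(+3)): offset=3, physical=[A,B,l,D,E], logical=[D,E,A,B,l]
After op 3 (replace(2, 'k')): offset=3, physical=[k,B,l,D,E], logical=[D,E,k,B,l]
After op 4 (swap(0, 2)): offset=3, physical=[D,B,l,k,E], logical=[k,E,D,B,l]
After op 5 (swap(4, 2)): offset=3, physical=[l,B,D,k,E], logical=[k,E,l,B,D]
After op 6 (rotate(+2)): offset=0, physical=[l,B,D,k,E], logical=[l,B,D,k,E]
After op 7 (swap(3, 4)): offset=0, physical=[l,B,D,E,k], logical=[l,B,D,E,k]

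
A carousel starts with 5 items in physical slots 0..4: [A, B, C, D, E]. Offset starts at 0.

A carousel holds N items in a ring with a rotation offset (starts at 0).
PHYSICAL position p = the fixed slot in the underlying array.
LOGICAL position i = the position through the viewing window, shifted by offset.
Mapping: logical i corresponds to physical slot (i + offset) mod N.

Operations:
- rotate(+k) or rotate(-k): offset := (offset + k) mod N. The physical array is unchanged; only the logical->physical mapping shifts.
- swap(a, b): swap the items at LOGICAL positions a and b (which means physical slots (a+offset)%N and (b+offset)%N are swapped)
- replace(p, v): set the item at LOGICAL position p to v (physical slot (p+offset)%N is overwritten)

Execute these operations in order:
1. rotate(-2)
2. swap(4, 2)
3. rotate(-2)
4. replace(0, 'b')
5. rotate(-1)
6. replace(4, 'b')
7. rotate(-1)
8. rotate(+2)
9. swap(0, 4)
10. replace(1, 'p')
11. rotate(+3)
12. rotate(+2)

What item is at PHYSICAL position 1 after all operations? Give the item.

Answer: C

Derivation:
After op 1 (rotate(-2)): offset=3, physical=[A,B,C,D,E], logical=[D,E,A,B,C]
After op 2 (swap(4, 2)): offset=3, physical=[C,B,A,D,E], logical=[D,E,C,B,A]
After op 3 (rotate(-2)): offset=1, physical=[C,B,A,D,E], logical=[B,A,D,E,C]
After op 4 (replace(0, 'b')): offset=1, physical=[C,b,A,D,E], logical=[b,A,D,E,C]
After op 5 (rotate(-1)): offset=0, physical=[C,b,A,D,E], logical=[C,b,A,D,E]
After op 6 (replace(4, 'b')): offset=0, physical=[C,b,A,D,b], logical=[C,b,A,D,b]
After op 7 (rotate(-1)): offset=4, physical=[C,b,A,D,b], logical=[b,C,b,A,D]
After op 8 (rotate(+2)): offset=1, physical=[C,b,A,D,b], logical=[b,A,D,b,C]
After op 9 (swap(0, 4)): offset=1, physical=[b,C,A,D,b], logical=[C,A,D,b,b]
After op 10 (replace(1, 'p')): offset=1, physical=[b,C,p,D,b], logical=[C,p,D,b,b]
After op 11 (rotate(+3)): offset=4, physical=[b,C,p,D,b], logical=[b,b,C,p,D]
After op 12 (rotate(+2)): offset=1, physical=[b,C,p,D,b], logical=[C,p,D,b,b]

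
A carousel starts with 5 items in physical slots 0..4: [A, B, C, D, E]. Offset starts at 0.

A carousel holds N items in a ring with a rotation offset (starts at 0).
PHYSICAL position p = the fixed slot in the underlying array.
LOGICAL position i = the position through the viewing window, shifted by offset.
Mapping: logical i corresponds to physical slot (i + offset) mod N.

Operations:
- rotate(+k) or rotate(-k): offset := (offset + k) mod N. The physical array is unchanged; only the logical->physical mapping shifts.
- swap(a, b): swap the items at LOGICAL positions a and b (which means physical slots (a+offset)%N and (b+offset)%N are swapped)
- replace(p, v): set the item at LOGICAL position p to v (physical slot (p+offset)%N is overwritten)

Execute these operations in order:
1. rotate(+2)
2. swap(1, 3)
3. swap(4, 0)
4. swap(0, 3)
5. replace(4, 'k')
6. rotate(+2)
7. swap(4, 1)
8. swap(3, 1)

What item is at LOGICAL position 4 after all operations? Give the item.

After op 1 (rotate(+2)): offset=2, physical=[A,B,C,D,E], logical=[C,D,E,A,B]
After op 2 (swap(1, 3)): offset=2, physical=[D,B,C,A,E], logical=[C,A,E,D,B]
After op 3 (swap(4, 0)): offset=2, physical=[D,C,B,A,E], logical=[B,A,E,D,C]
After op 4 (swap(0, 3)): offset=2, physical=[B,C,D,A,E], logical=[D,A,E,B,C]
After op 5 (replace(4, 'k')): offset=2, physical=[B,k,D,A,E], logical=[D,A,E,B,k]
After op 6 (rotate(+2)): offset=4, physical=[B,k,D,A,E], logical=[E,B,k,D,A]
After op 7 (swap(4, 1)): offset=4, physical=[A,k,D,B,E], logical=[E,A,k,D,B]
After op 8 (swap(3, 1)): offset=4, physical=[D,k,A,B,E], logical=[E,D,k,A,B]

Answer: B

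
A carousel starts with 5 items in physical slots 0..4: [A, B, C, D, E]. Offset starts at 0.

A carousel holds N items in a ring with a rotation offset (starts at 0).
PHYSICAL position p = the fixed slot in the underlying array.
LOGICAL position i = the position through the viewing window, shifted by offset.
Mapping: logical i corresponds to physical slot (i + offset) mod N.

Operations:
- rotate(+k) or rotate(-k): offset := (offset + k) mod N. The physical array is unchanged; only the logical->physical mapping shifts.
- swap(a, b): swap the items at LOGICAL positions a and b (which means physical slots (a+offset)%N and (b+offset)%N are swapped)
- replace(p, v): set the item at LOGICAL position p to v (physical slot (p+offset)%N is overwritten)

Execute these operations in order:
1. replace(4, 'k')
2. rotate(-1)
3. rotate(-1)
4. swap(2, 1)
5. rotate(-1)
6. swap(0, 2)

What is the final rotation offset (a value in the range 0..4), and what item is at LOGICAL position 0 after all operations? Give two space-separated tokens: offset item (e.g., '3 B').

After op 1 (replace(4, 'k')): offset=0, physical=[A,B,C,D,k], logical=[A,B,C,D,k]
After op 2 (rotate(-1)): offset=4, physical=[A,B,C,D,k], logical=[k,A,B,C,D]
After op 3 (rotate(-1)): offset=3, physical=[A,B,C,D,k], logical=[D,k,A,B,C]
After op 4 (swap(2, 1)): offset=3, physical=[k,B,C,D,A], logical=[D,A,k,B,C]
After op 5 (rotate(-1)): offset=2, physical=[k,B,C,D,A], logical=[C,D,A,k,B]
After op 6 (swap(0, 2)): offset=2, physical=[k,B,A,D,C], logical=[A,D,C,k,B]

Answer: 2 A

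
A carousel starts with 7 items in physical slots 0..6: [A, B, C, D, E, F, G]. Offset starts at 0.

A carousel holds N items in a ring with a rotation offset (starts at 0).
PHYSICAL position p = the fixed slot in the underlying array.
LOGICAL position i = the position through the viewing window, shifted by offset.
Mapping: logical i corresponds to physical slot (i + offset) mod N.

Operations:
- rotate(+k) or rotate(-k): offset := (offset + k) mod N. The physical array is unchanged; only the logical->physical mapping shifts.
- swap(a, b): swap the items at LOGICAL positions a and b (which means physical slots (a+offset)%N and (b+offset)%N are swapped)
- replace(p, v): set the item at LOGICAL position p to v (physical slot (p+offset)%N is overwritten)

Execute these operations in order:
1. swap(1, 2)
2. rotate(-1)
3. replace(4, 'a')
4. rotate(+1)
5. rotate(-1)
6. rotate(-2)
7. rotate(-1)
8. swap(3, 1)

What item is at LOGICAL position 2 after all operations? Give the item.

Answer: F

Derivation:
After op 1 (swap(1, 2)): offset=0, physical=[A,C,B,D,E,F,G], logical=[A,C,B,D,E,F,G]
After op 2 (rotate(-1)): offset=6, physical=[A,C,B,D,E,F,G], logical=[G,A,C,B,D,E,F]
After op 3 (replace(4, 'a')): offset=6, physical=[A,C,B,a,E,F,G], logical=[G,A,C,B,a,E,F]
After op 4 (rotate(+1)): offset=0, physical=[A,C,B,a,E,F,G], logical=[A,C,B,a,E,F,G]
After op 5 (rotate(-1)): offset=6, physical=[A,C,B,a,E,F,G], logical=[G,A,C,B,a,E,F]
After op 6 (rotate(-2)): offset=4, physical=[A,C,B,a,E,F,G], logical=[E,F,G,A,C,B,a]
After op 7 (rotate(-1)): offset=3, physical=[A,C,B,a,E,F,G], logical=[a,E,F,G,A,C,B]
After op 8 (swap(3, 1)): offset=3, physical=[A,C,B,a,G,F,E], logical=[a,G,F,E,A,C,B]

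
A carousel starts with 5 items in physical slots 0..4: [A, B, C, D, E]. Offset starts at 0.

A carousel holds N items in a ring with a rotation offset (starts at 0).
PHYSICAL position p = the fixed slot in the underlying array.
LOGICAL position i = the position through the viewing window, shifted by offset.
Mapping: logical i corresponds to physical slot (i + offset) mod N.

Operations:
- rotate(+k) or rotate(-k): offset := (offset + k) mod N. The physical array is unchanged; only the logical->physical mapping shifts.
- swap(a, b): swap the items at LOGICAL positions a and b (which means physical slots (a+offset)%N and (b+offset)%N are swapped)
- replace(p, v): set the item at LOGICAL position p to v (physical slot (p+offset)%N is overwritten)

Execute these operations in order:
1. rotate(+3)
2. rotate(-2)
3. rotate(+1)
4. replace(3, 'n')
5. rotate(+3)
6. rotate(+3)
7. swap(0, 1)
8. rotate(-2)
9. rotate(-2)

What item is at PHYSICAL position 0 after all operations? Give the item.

After op 1 (rotate(+3)): offset=3, physical=[A,B,C,D,E], logical=[D,E,A,B,C]
After op 2 (rotate(-2)): offset=1, physical=[A,B,C,D,E], logical=[B,C,D,E,A]
After op 3 (rotate(+1)): offset=2, physical=[A,B,C,D,E], logical=[C,D,E,A,B]
After op 4 (replace(3, 'n')): offset=2, physical=[n,B,C,D,E], logical=[C,D,E,n,B]
After op 5 (rotate(+3)): offset=0, physical=[n,B,C,D,E], logical=[n,B,C,D,E]
After op 6 (rotate(+3)): offset=3, physical=[n,B,C,D,E], logical=[D,E,n,B,C]
After op 7 (swap(0, 1)): offset=3, physical=[n,B,C,E,D], logical=[E,D,n,B,C]
After op 8 (rotate(-2)): offset=1, physical=[n,B,C,E,D], logical=[B,C,E,D,n]
After op 9 (rotate(-2)): offset=4, physical=[n,B,C,E,D], logical=[D,n,B,C,E]

Answer: n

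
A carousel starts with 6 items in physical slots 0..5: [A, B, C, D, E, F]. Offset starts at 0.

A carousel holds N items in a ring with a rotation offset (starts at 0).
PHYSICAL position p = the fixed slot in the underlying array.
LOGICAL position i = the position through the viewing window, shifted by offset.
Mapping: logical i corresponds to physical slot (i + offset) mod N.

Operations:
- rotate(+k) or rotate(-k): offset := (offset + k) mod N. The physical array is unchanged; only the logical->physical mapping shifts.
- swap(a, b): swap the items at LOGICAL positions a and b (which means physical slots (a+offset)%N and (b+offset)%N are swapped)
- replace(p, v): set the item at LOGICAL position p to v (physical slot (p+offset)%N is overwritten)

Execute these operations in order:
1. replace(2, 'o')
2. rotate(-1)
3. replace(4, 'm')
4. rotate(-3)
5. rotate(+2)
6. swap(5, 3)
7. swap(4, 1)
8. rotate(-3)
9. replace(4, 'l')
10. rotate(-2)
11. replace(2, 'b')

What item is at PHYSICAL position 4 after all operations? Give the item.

Answer: E

Derivation:
After op 1 (replace(2, 'o')): offset=0, physical=[A,B,o,D,E,F], logical=[A,B,o,D,E,F]
After op 2 (rotate(-1)): offset=5, physical=[A,B,o,D,E,F], logical=[F,A,B,o,D,E]
After op 3 (replace(4, 'm')): offset=5, physical=[A,B,o,m,E,F], logical=[F,A,B,o,m,E]
After op 4 (rotate(-3)): offset=2, physical=[A,B,o,m,E,F], logical=[o,m,E,F,A,B]
After op 5 (rotate(+2)): offset=4, physical=[A,B,o,m,E,F], logical=[E,F,A,B,o,m]
After op 6 (swap(5, 3)): offset=4, physical=[A,m,o,B,E,F], logical=[E,F,A,m,o,B]
After op 7 (swap(4, 1)): offset=4, physical=[A,m,F,B,E,o], logical=[E,o,A,m,F,B]
After op 8 (rotate(-3)): offset=1, physical=[A,m,F,B,E,o], logical=[m,F,B,E,o,A]
After op 9 (replace(4, 'l')): offset=1, physical=[A,m,F,B,E,l], logical=[m,F,B,E,l,A]
After op 10 (rotate(-2)): offset=5, physical=[A,m,F,B,E,l], logical=[l,A,m,F,B,E]
After op 11 (replace(2, 'b')): offset=5, physical=[A,b,F,B,E,l], logical=[l,A,b,F,B,E]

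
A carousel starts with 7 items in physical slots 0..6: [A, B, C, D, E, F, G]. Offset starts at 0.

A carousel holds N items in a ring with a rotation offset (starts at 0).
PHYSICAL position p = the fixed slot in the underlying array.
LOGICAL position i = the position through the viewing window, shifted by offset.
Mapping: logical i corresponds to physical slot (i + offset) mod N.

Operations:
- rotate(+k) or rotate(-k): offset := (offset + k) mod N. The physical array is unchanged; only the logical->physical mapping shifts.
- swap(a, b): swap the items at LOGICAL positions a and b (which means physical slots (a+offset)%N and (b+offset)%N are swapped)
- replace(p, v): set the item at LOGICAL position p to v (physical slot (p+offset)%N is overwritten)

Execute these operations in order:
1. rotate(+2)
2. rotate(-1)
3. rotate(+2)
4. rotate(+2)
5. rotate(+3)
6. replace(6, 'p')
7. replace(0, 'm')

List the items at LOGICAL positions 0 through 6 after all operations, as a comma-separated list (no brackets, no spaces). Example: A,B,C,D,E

Answer: m,C,D,E,F,G,p

Derivation:
After op 1 (rotate(+2)): offset=2, physical=[A,B,C,D,E,F,G], logical=[C,D,E,F,G,A,B]
After op 2 (rotate(-1)): offset=1, physical=[A,B,C,D,E,F,G], logical=[B,C,D,E,F,G,A]
After op 3 (rotate(+2)): offset=3, physical=[A,B,C,D,E,F,G], logical=[D,E,F,G,A,B,C]
After op 4 (rotate(+2)): offset=5, physical=[A,B,C,D,E,F,G], logical=[F,G,A,B,C,D,E]
After op 5 (rotate(+3)): offset=1, physical=[A,B,C,D,E,F,G], logical=[B,C,D,E,F,G,A]
After op 6 (replace(6, 'p')): offset=1, physical=[p,B,C,D,E,F,G], logical=[B,C,D,E,F,G,p]
After op 7 (replace(0, 'm')): offset=1, physical=[p,m,C,D,E,F,G], logical=[m,C,D,E,F,G,p]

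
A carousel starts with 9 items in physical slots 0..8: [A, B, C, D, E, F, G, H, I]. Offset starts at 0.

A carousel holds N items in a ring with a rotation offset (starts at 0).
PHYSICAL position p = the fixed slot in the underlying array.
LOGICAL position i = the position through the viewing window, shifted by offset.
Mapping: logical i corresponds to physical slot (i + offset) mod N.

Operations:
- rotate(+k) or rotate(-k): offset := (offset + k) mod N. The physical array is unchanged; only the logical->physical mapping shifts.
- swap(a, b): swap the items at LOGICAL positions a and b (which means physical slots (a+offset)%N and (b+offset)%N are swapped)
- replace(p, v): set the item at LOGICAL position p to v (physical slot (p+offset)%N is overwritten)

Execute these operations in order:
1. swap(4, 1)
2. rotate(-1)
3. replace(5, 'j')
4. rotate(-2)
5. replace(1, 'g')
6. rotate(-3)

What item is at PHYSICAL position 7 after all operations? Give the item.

After op 1 (swap(4, 1)): offset=0, physical=[A,E,C,D,B,F,G,H,I], logical=[A,E,C,D,B,F,G,H,I]
After op 2 (rotate(-1)): offset=8, physical=[A,E,C,D,B,F,G,H,I], logical=[I,A,E,C,D,B,F,G,H]
After op 3 (replace(5, 'j')): offset=8, physical=[A,E,C,D,j,F,G,H,I], logical=[I,A,E,C,D,j,F,G,H]
After op 4 (rotate(-2)): offset=6, physical=[A,E,C,D,j,F,G,H,I], logical=[G,H,I,A,E,C,D,j,F]
After op 5 (replace(1, 'g')): offset=6, physical=[A,E,C,D,j,F,G,g,I], logical=[G,g,I,A,E,C,D,j,F]
After op 6 (rotate(-3)): offset=3, physical=[A,E,C,D,j,F,G,g,I], logical=[D,j,F,G,g,I,A,E,C]

Answer: g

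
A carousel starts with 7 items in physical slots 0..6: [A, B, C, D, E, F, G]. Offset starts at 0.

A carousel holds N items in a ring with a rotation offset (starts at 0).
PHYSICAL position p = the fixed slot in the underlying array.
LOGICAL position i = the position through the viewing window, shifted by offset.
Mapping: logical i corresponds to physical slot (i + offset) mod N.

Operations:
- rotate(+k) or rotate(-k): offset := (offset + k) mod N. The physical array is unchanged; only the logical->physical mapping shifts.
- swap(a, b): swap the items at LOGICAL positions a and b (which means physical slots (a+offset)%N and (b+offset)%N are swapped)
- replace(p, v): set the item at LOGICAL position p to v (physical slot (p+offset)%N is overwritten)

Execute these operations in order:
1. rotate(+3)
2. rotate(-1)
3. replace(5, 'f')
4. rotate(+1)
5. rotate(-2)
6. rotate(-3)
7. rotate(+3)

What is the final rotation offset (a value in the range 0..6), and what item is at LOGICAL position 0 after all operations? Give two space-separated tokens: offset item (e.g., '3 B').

After op 1 (rotate(+3)): offset=3, physical=[A,B,C,D,E,F,G], logical=[D,E,F,G,A,B,C]
After op 2 (rotate(-1)): offset=2, physical=[A,B,C,D,E,F,G], logical=[C,D,E,F,G,A,B]
After op 3 (replace(5, 'f')): offset=2, physical=[f,B,C,D,E,F,G], logical=[C,D,E,F,G,f,B]
After op 4 (rotate(+1)): offset=3, physical=[f,B,C,D,E,F,G], logical=[D,E,F,G,f,B,C]
After op 5 (rotate(-2)): offset=1, physical=[f,B,C,D,E,F,G], logical=[B,C,D,E,F,G,f]
After op 6 (rotate(-3)): offset=5, physical=[f,B,C,D,E,F,G], logical=[F,G,f,B,C,D,E]
After op 7 (rotate(+3)): offset=1, physical=[f,B,C,D,E,F,G], logical=[B,C,D,E,F,G,f]

Answer: 1 B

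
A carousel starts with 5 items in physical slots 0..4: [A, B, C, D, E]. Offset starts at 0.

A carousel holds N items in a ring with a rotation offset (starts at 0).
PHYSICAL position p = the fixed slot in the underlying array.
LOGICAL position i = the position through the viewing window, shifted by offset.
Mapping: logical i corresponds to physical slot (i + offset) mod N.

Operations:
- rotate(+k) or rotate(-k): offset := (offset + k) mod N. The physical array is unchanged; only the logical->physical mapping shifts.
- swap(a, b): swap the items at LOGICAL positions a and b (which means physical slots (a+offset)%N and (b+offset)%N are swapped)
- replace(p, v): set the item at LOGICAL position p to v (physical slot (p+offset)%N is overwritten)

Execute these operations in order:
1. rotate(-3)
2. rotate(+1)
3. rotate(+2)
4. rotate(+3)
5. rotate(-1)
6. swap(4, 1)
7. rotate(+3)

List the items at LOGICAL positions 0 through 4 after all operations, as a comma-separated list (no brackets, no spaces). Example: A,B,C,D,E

After op 1 (rotate(-3)): offset=2, physical=[A,B,C,D,E], logical=[C,D,E,A,B]
After op 2 (rotate(+1)): offset=3, physical=[A,B,C,D,E], logical=[D,E,A,B,C]
After op 3 (rotate(+2)): offset=0, physical=[A,B,C,D,E], logical=[A,B,C,D,E]
After op 4 (rotate(+3)): offset=3, physical=[A,B,C,D,E], logical=[D,E,A,B,C]
After op 5 (rotate(-1)): offset=2, physical=[A,B,C,D,E], logical=[C,D,E,A,B]
After op 6 (swap(4, 1)): offset=2, physical=[A,D,C,B,E], logical=[C,B,E,A,D]
After op 7 (rotate(+3)): offset=0, physical=[A,D,C,B,E], logical=[A,D,C,B,E]

Answer: A,D,C,B,E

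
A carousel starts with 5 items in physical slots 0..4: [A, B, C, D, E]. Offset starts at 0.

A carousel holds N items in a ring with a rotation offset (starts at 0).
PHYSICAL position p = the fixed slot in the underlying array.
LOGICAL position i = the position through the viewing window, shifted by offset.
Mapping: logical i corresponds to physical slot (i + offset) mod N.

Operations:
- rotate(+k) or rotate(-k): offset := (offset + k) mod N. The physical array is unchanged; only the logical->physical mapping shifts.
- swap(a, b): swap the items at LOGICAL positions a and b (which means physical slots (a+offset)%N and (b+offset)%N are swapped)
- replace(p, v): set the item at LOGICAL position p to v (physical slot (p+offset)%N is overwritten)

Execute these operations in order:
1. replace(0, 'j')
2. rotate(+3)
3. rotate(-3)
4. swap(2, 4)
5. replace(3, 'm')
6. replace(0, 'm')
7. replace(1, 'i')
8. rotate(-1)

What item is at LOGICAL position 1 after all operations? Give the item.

After op 1 (replace(0, 'j')): offset=0, physical=[j,B,C,D,E], logical=[j,B,C,D,E]
After op 2 (rotate(+3)): offset=3, physical=[j,B,C,D,E], logical=[D,E,j,B,C]
After op 3 (rotate(-3)): offset=0, physical=[j,B,C,D,E], logical=[j,B,C,D,E]
After op 4 (swap(2, 4)): offset=0, physical=[j,B,E,D,C], logical=[j,B,E,D,C]
After op 5 (replace(3, 'm')): offset=0, physical=[j,B,E,m,C], logical=[j,B,E,m,C]
After op 6 (replace(0, 'm')): offset=0, physical=[m,B,E,m,C], logical=[m,B,E,m,C]
After op 7 (replace(1, 'i')): offset=0, physical=[m,i,E,m,C], logical=[m,i,E,m,C]
After op 8 (rotate(-1)): offset=4, physical=[m,i,E,m,C], logical=[C,m,i,E,m]

Answer: m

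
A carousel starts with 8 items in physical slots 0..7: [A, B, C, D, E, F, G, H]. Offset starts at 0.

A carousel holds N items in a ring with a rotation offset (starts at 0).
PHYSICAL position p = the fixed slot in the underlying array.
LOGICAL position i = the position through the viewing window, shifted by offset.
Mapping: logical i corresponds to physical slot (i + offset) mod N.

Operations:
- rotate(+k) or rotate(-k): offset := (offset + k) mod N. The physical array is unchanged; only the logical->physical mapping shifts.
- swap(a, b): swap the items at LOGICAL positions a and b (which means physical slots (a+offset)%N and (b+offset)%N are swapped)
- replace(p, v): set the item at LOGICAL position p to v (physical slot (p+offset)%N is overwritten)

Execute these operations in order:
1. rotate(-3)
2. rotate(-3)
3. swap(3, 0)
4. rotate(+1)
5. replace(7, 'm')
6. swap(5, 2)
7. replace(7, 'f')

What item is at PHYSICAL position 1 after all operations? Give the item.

Answer: B

Derivation:
After op 1 (rotate(-3)): offset=5, physical=[A,B,C,D,E,F,G,H], logical=[F,G,H,A,B,C,D,E]
After op 2 (rotate(-3)): offset=2, physical=[A,B,C,D,E,F,G,H], logical=[C,D,E,F,G,H,A,B]
After op 3 (swap(3, 0)): offset=2, physical=[A,B,F,D,E,C,G,H], logical=[F,D,E,C,G,H,A,B]
After op 4 (rotate(+1)): offset=3, physical=[A,B,F,D,E,C,G,H], logical=[D,E,C,G,H,A,B,F]
After op 5 (replace(7, 'm')): offset=3, physical=[A,B,m,D,E,C,G,H], logical=[D,E,C,G,H,A,B,m]
After op 6 (swap(5, 2)): offset=3, physical=[C,B,m,D,E,A,G,H], logical=[D,E,A,G,H,C,B,m]
After op 7 (replace(7, 'f')): offset=3, physical=[C,B,f,D,E,A,G,H], logical=[D,E,A,G,H,C,B,f]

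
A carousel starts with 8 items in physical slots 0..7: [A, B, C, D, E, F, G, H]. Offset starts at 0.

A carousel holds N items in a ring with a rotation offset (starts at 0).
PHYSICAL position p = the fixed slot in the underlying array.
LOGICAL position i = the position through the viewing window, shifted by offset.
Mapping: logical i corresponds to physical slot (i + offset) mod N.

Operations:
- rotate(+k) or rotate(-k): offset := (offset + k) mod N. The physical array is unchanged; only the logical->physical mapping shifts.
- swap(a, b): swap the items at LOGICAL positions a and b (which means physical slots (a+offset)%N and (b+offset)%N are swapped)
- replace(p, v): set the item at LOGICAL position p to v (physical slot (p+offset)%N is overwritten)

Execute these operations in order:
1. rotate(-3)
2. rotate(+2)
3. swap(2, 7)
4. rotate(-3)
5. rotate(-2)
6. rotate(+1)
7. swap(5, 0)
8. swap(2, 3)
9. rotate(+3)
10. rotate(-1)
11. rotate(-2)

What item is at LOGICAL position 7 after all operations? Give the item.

After op 1 (rotate(-3)): offset=5, physical=[A,B,C,D,E,F,G,H], logical=[F,G,H,A,B,C,D,E]
After op 2 (rotate(+2)): offset=7, physical=[A,B,C,D,E,F,G,H], logical=[H,A,B,C,D,E,F,G]
After op 3 (swap(2, 7)): offset=7, physical=[A,G,C,D,E,F,B,H], logical=[H,A,G,C,D,E,F,B]
After op 4 (rotate(-3)): offset=4, physical=[A,G,C,D,E,F,B,H], logical=[E,F,B,H,A,G,C,D]
After op 5 (rotate(-2)): offset=2, physical=[A,G,C,D,E,F,B,H], logical=[C,D,E,F,B,H,A,G]
After op 6 (rotate(+1)): offset=3, physical=[A,G,C,D,E,F,B,H], logical=[D,E,F,B,H,A,G,C]
After op 7 (swap(5, 0)): offset=3, physical=[D,G,C,A,E,F,B,H], logical=[A,E,F,B,H,D,G,C]
After op 8 (swap(2, 3)): offset=3, physical=[D,G,C,A,E,B,F,H], logical=[A,E,B,F,H,D,G,C]
After op 9 (rotate(+3)): offset=6, physical=[D,G,C,A,E,B,F,H], logical=[F,H,D,G,C,A,E,B]
After op 10 (rotate(-1)): offset=5, physical=[D,G,C,A,E,B,F,H], logical=[B,F,H,D,G,C,A,E]
After op 11 (rotate(-2)): offset=3, physical=[D,G,C,A,E,B,F,H], logical=[A,E,B,F,H,D,G,C]

Answer: C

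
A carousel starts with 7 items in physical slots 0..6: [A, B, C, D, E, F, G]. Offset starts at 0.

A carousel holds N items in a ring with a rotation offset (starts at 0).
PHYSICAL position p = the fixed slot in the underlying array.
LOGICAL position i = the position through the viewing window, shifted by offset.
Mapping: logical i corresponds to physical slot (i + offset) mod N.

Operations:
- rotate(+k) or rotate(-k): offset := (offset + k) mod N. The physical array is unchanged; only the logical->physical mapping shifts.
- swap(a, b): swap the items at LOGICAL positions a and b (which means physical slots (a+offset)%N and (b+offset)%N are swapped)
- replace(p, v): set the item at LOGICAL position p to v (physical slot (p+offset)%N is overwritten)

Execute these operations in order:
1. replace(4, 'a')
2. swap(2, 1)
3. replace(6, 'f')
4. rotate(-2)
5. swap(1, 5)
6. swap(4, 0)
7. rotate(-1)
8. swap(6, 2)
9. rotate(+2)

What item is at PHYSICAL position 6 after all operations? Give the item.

Answer: f

Derivation:
After op 1 (replace(4, 'a')): offset=0, physical=[A,B,C,D,a,F,G], logical=[A,B,C,D,a,F,G]
After op 2 (swap(2, 1)): offset=0, physical=[A,C,B,D,a,F,G], logical=[A,C,B,D,a,F,G]
After op 3 (replace(6, 'f')): offset=0, physical=[A,C,B,D,a,F,f], logical=[A,C,B,D,a,F,f]
After op 4 (rotate(-2)): offset=5, physical=[A,C,B,D,a,F,f], logical=[F,f,A,C,B,D,a]
After op 5 (swap(1, 5)): offset=5, physical=[A,C,B,f,a,F,D], logical=[F,D,A,C,B,f,a]
After op 6 (swap(4, 0)): offset=5, physical=[A,C,F,f,a,B,D], logical=[B,D,A,C,F,f,a]
After op 7 (rotate(-1)): offset=4, physical=[A,C,F,f,a,B,D], logical=[a,B,D,A,C,F,f]
After op 8 (swap(6, 2)): offset=4, physical=[A,C,F,D,a,B,f], logical=[a,B,f,A,C,F,D]
After op 9 (rotate(+2)): offset=6, physical=[A,C,F,D,a,B,f], logical=[f,A,C,F,D,a,B]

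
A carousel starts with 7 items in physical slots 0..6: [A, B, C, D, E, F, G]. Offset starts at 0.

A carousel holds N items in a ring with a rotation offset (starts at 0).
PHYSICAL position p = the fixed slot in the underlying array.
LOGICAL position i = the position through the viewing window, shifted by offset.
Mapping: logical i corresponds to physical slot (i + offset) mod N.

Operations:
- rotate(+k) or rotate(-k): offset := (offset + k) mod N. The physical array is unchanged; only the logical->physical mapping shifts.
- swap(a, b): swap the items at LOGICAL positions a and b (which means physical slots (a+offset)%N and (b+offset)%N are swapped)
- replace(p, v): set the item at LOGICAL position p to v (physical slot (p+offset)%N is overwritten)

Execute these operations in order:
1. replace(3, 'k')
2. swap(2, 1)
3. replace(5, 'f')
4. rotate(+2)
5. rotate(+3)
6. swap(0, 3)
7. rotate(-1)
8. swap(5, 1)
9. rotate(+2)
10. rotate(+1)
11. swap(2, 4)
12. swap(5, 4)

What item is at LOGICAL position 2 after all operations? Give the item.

Answer: E

Derivation:
After op 1 (replace(3, 'k')): offset=0, physical=[A,B,C,k,E,F,G], logical=[A,B,C,k,E,F,G]
After op 2 (swap(2, 1)): offset=0, physical=[A,C,B,k,E,F,G], logical=[A,C,B,k,E,F,G]
After op 3 (replace(5, 'f')): offset=0, physical=[A,C,B,k,E,f,G], logical=[A,C,B,k,E,f,G]
After op 4 (rotate(+2)): offset=2, physical=[A,C,B,k,E,f,G], logical=[B,k,E,f,G,A,C]
After op 5 (rotate(+3)): offset=5, physical=[A,C,B,k,E,f,G], logical=[f,G,A,C,B,k,E]
After op 6 (swap(0, 3)): offset=5, physical=[A,f,B,k,E,C,G], logical=[C,G,A,f,B,k,E]
After op 7 (rotate(-1)): offset=4, physical=[A,f,B,k,E,C,G], logical=[E,C,G,A,f,B,k]
After op 8 (swap(5, 1)): offset=4, physical=[A,f,C,k,E,B,G], logical=[E,B,G,A,f,C,k]
After op 9 (rotate(+2)): offset=6, physical=[A,f,C,k,E,B,G], logical=[G,A,f,C,k,E,B]
After op 10 (rotate(+1)): offset=0, physical=[A,f,C,k,E,B,G], logical=[A,f,C,k,E,B,G]
After op 11 (swap(2, 4)): offset=0, physical=[A,f,E,k,C,B,G], logical=[A,f,E,k,C,B,G]
After op 12 (swap(5, 4)): offset=0, physical=[A,f,E,k,B,C,G], logical=[A,f,E,k,B,C,G]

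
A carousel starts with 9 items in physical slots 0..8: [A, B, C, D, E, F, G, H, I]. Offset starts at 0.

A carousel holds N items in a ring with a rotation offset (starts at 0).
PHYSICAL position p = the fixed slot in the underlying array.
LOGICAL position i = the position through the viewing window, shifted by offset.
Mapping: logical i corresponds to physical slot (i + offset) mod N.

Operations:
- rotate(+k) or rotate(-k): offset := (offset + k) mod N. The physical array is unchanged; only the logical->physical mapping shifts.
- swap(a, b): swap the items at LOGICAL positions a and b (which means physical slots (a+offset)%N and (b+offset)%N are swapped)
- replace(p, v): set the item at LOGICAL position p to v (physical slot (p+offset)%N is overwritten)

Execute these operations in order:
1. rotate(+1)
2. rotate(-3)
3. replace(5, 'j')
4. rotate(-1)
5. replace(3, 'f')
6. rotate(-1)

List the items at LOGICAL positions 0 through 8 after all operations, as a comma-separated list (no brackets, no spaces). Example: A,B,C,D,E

Answer: F,G,H,I,f,B,C,j,E

Derivation:
After op 1 (rotate(+1)): offset=1, physical=[A,B,C,D,E,F,G,H,I], logical=[B,C,D,E,F,G,H,I,A]
After op 2 (rotate(-3)): offset=7, physical=[A,B,C,D,E,F,G,H,I], logical=[H,I,A,B,C,D,E,F,G]
After op 3 (replace(5, 'j')): offset=7, physical=[A,B,C,j,E,F,G,H,I], logical=[H,I,A,B,C,j,E,F,G]
After op 4 (rotate(-1)): offset=6, physical=[A,B,C,j,E,F,G,H,I], logical=[G,H,I,A,B,C,j,E,F]
After op 5 (replace(3, 'f')): offset=6, physical=[f,B,C,j,E,F,G,H,I], logical=[G,H,I,f,B,C,j,E,F]
After op 6 (rotate(-1)): offset=5, physical=[f,B,C,j,E,F,G,H,I], logical=[F,G,H,I,f,B,C,j,E]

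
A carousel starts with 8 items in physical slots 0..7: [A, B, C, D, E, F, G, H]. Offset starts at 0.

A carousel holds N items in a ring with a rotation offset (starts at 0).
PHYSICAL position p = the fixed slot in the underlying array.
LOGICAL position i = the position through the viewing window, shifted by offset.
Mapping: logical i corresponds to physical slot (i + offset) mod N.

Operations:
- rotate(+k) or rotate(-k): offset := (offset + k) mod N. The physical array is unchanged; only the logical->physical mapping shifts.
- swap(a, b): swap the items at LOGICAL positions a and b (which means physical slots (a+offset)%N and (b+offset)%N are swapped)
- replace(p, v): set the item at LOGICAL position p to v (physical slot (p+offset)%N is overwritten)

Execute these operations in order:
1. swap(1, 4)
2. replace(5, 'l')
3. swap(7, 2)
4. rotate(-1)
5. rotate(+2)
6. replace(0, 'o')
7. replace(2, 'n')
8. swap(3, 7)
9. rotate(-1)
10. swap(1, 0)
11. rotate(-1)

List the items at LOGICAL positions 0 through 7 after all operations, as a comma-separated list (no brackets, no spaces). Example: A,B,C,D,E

Answer: C,o,B,H,n,A,l,G

Derivation:
After op 1 (swap(1, 4)): offset=0, physical=[A,E,C,D,B,F,G,H], logical=[A,E,C,D,B,F,G,H]
After op 2 (replace(5, 'l')): offset=0, physical=[A,E,C,D,B,l,G,H], logical=[A,E,C,D,B,l,G,H]
After op 3 (swap(7, 2)): offset=0, physical=[A,E,H,D,B,l,G,C], logical=[A,E,H,D,B,l,G,C]
After op 4 (rotate(-1)): offset=7, physical=[A,E,H,D,B,l,G,C], logical=[C,A,E,H,D,B,l,G]
After op 5 (rotate(+2)): offset=1, physical=[A,E,H,D,B,l,G,C], logical=[E,H,D,B,l,G,C,A]
After op 6 (replace(0, 'o')): offset=1, physical=[A,o,H,D,B,l,G,C], logical=[o,H,D,B,l,G,C,A]
After op 7 (replace(2, 'n')): offset=1, physical=[A,o,H,n,B,l,G,C], logical=[o,H,n,B,l,G,C,A]
After op 8 (swap(3, 7)): offset=1, physical=[B,o,H,n,A,l,G,C], logical=[o,H,n,A,l,G,C,B]
After op 9 (rotate(-1)): offset=0, physical=[B,o,H,n,A,l,G,C], logical=[B,o,H,n,A,l,G,C]
After op 10 (swap(1, 0)): offset=0, physical=[o,B,H,n,A,l,G,C], logical=[o,B,H,n,A,l,G,C]
After op 11 (rotate(-1)): offset=7, physical=[o,B,H,n,A,l,G,C], logical=[C,o,B,H,n,A,l,G]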